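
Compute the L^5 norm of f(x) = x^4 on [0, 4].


Step 1: ||f||_5 = (integral_0^4 |x^4|^5 dx)^(1/5)
     = (integral_0^4 x^20 dx)^(1/5)
Step 2: integral_0^4 x^20 dx = [x^21/(21)] from 0 to 4 = 4^21/21
     = 4398046511104/21 = 2.094308e+11
Step 3: ||f||_5 = (2.094308e+11)^(1/5) = 183.741858


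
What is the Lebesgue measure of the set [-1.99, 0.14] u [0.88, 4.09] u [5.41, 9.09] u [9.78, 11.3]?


For pairwise disjoint intervals, m(union) = sum of lengths.
= (0.14 - -1.99) + (4.09 - 0.88) + (9.09 - 5.41) + (11.3 - 9.78)
= 2.13 + 3.21 + 3.68 + 1.52
= 10.54


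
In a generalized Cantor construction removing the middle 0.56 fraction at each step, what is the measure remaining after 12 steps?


Step 1: At each step, fraction remaining = 1 - 0.56 = 0.44
Step 2: After 12 steps, measure = (0.44)^12
Result = 5.265409e-05


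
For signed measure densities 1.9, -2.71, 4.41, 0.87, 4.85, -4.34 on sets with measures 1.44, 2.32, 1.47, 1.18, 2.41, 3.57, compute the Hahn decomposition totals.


Step 1: Compute signed measure on each set:
  Set 1: 1.9 * 1.44 = 2.736
  Set 2: -2.71 * 2.32 = -6.2872
  Set 3: 4.41 * 1.47 = 6.4827
  Set 4: 0.87 * 1.18 = 1.0266
  Set 5: 4.85 * 2.41 = 11.6885
  Set 6: -4.34 * 3.57 = -15.4938
Step 2: Total signed measure = (2.736) + (-6.2872) + (6.4827) + (1.0266) + (11.6885) + (-15.4938)
     = 0.1528
Step 3: Positive part mu+(X) = sum of positive contributions = 21.9338
Step 4: Negative part mu-(X) = |sum of negative contributions| = 21.781


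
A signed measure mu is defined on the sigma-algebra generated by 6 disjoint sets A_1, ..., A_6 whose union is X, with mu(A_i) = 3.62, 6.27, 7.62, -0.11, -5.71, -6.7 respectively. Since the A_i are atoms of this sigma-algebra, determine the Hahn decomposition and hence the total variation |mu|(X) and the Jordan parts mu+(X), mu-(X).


Step 1: Every measurable set is a union of atoms (the cells / points), so a Hahn decomposition is
  obtained by grouping atoms by sign: P = union of atoms with mu > 0, N = union of the remaining atoms.
  Atoms in P (indices): 1, 2, 3;  atoms in N (indices): 4, 5, 6
  Positive values: 3.62, 6.27, 7.62
  Negative values: -0.11, -5.71, -6.7
Step 2: mu+(X) = mu(P) = sum of positive atom values = 17.51
Step 3: mu-(X) = -mu(N) = sum of |negative atom values| = 12.52
Step 4: |mu|(X) = mu+(X) + mu-(X) = 17.51 + 12.52 = 30.03


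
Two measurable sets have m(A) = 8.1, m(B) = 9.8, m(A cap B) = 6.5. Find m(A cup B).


By inclusion-exclusion: m(A u B) = m(A) + m(B) - m(A n B)
= 8.1 + 9.8 - 6.5
= 11.4


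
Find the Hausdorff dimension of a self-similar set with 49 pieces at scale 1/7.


For a self-similar set with N copies scaled by 1/r:
dim_H = log(N)/log(r) = log(49)/log(7)
= 3.89182/1.94591
= 2


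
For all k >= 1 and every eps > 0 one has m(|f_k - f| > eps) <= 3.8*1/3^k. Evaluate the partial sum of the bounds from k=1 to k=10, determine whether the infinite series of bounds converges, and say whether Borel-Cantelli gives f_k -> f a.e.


Step 1: List the terms 3.8*1/3^k for k = 1 to 10:
  k=1: 1.266667
  k=2: 0.422222
  k=3: 0.140741
  k=4: 0.046914
  k=5: 0.015638
  k=6: 0.005213
  k=7: 0.001738
  k=8: 5.791800e-04
  k=9: 1.930600e-04
  k=10: 6.435333e-05
Step 2: Partial sum = 1.266667 + 0.422222 + 0.140741 + 0.046914 + 0.015638 + 0.005213 + 0.001738 + 5.791800e-04 + 1.930600e-04 + 6.435333e-05
     = 1.899968
Step 3: The full series sum_(k>=1) 3.8*1/3^k converges (geometric series with ratio 1/3 < 1; a constant multiple of a convergent series converges).
Step 4: Fix eps > 0. Since sum_k m(|f_k - f| > eps) < infinity, the Borel-Cantelli lemma gives
        m(limsup_k {|f_k - f| > eps}) = 0, i.e. for a.e. x, |f_k(x) - f(x)| <= eps for all large k.
        Applying this with eps = 1/j for j = 1, 2, ... and intersecting the countably many full-measure sets,
        for a.e. x we get limsup_k |f_k(x) - f(x)| <= 1/j for every j, hence f_k -> f almost everywhere.
Conclusion: series converges; Borel-Cantelli yields f_k -> f a.e.


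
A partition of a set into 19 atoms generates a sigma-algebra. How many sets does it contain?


Each element of the sigma-algebra is a union of some subset of the 19 atoms.
The number of such subsets is 2^19 = 524288.


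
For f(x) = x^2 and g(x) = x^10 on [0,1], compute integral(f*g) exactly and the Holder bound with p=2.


Step 1: Exact integral of f*g = integral(x^12, 0, 1) = 1/13
     = 0.076923
Step 2: Holder bound with p=2, q=2:
  ||f||_p = (integral x^4 dx)^(1/2) = (1/5)^(1/2) = 0.447214
  ||g||_q = (integral x^20 dx)^(1/2) = (1/21)^(1/2) = 0.218218
Step 3: Holder bound = ||f||_p * ||g||_q = 0.447214 * 0.218218 = 0.09759
Verification: 0.076923 <= 0.09759 (Holder holds)


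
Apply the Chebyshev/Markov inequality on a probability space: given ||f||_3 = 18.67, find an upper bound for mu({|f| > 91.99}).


Chebyshev/Markov inequality: mu(|f| > eps) <= (||f||_p / eps)^p
Step 1: ||f||_3 / eps = 18.67 / 91.99 = 0.202957
Step 2: Raise to power p = 3:
  (0.202957)^3 = 0.00836
Step 3: Therefore mu(|f| > 91.99) <= 0.00836


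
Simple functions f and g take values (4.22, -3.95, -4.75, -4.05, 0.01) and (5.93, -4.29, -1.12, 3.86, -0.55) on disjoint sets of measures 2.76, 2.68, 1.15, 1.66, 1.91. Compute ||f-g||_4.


Step 1: Compute differences f_i - g_i:
  4.22 - 5.93 = -1.71
  -3.95 - -4.29 = 0.34
  -4.75 - -1.12 = -3.63
  -4.05 - 3.86 = -7.91
  0.01 - -0.55 = 0.56
Step 2: Compute |diff|^4 * measure for each set:
  |-1.71|^4 * 2.76 = 8.550361 * 2.76 = 23.598996
  |0.34|^4 * 2.68 = 0.013363 * 2.68 = 0.035814
  |-3.63|^4 * 1.15 = 173.630694 * 1.15 = 199.675298
  |-7.91|^4 * 1.66 = 3914.767138 * 1.66 = 6498.513448
  |0.56|^4 * 1.91 = 0.098345 * 1.91 = 0.187839
Step 3: Sum = 6722.011395
Step 4: ||f-g||_4 = (6722.011395)^(1/4) = 9.054716


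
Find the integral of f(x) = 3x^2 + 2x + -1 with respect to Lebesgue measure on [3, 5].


The Lebesgue integral of a Riemann-integrable function agrees with the Riemann integral.
Antiderivative F(x) = (3/3)x^3 + (2/2)x^2 + -1x
F(5) = (3/3)*5^3 + (2/2)*5^2 + -1*5
     = (3/3)*125 + (2/2)*25 + -1*5
     = 125 + 25 + -5
     = 145
F(3) = 33
Integral = F(5) - F(3) = 145 - 33 = 112


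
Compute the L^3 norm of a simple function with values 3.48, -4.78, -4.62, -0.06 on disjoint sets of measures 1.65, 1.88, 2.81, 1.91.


Step 1: Compute |f_i|^3 for each value:
  |3.48|^3 = 42.144192
  |-4.78|^3 = 109.215352
  |-4.62|^3 = 98.611128
  |-0.06|^3 = 2.160000e-04
Step 2: Multiply by measures and sum:
  42.144192 * 1.65 = 69.537917
  109.215352 * 1.88 = 205.324862
  98.611128 * 2.81 = 277.09727
  2.160000e-04 * 1.91 = 4.125600e-04
Sum = 69.537917 + 205.324862 + 277.09727 + 4.125600e-04 = 551.960461
Step 3: Take the p-th root:
||f||_3 = (551.960461)^(1/3) = 8.202936


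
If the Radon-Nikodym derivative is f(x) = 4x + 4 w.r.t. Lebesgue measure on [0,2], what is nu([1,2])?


nu(A) = integral_A (dnu/dmu) dmu = integral_1^2 (4x + 4) dx
Step 1: Antiderivative F(x) = (4/2)x^2 + 4x
Step 2: F(2) = (4/2)*2^2 + 4*2 = 8 + 8 = 16
Step 3: F(1) = (4/2)*1^2 + 4*1 = 2 + 4 = 6
Step 4: nu([1,2]) = F(2) - F(1) = 16 - 6 = 10


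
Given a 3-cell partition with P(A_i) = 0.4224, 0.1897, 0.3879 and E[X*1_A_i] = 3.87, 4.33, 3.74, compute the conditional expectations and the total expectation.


For each cell A_i: E[X|A_i] = E[X*1_A_i] / P(A_i)
Step 1: E[X|A_1] = 3.87 / 0.4224 = 9.161932
Step 2: E[X|A_2] = 4.33 / 0.1897 = 22.825514
Step 3: E[X|A_3] = 3.74 / 0.3879 = 9.64166
Verification: E[X] = sum E[X*1_A_i] = 3.87 + 4.33 + 3.74 = 11.94


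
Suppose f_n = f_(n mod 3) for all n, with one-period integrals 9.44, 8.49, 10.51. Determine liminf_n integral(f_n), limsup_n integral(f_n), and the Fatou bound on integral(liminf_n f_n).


The sequence (integral(f_n)) is periodic with period 3, repeating the values 9.44, 8.49, 10.51 indefinitely.
Step 1: For a periodic sequence, every tail (a_m, a_(m+1), ...) contains all 3 period values infinitely often.
Step 2: Hence inf of every tail = min of the period values = min(9.44, 8.49, 10.51) = 8.49.
        liminf_n integral(f_n) = sup over m of (inf of tail from m) = 8.49.
Step 3: Similarly sup of every tail = max of the period values = 10.51.
        limsup_n integral(f_n) = 10.51.
Step 4: Fatou's lemma: integral(liminf_n f_n) <= liminf_n integral(f_n) = 8.49.
        So the integral of the pointwise liminf is at most 8.49.


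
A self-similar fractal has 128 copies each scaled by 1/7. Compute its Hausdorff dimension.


For a self-similar set with N copies scaled by 1/r:
dim_H = log(N)/log(r) = log(128)/log(7)
= 4.85203/1.94591
= 2.49345


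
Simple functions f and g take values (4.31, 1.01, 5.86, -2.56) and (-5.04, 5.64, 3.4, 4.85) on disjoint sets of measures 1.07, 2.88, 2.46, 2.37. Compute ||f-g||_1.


Step 1: Compute differences f_i - g_i:
  4.31 - -5.04 = 9.35
  1.01 - 5.64 = -4.63
  5.86 - 3.4 = 2.46
  -2.56 - 4.85 = -7.41
Step 2: Compute |diff|^1 * measure for each set:
  |9.35|^1 * 1.07 = 9.35 * 1.07 = 10.0045
  |-4.63|^1 * 2.88 = 4.63 * 2.88 = 13.3344
  |2.46|^1 * 2.46 = 2.46 * 2.46 = 6.0516
  |-7.41|^1 * 2.37 = 7.41 * 2.37 = 17.5617
Step 3: Sum = 46.9522
Step 4: ||f-g||_1 = (46.9522)^(1/1) = 46.9522


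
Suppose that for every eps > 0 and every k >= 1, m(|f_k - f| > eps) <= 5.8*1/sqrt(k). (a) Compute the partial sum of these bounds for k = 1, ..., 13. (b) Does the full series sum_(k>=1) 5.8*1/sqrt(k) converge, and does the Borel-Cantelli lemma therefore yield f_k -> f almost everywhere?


Step 1: List the terms 5.8*1/sqrt(k) for k = 1 to 13:
  k=1: 5.8
  k=2: 4.101219
  k=3: 3.348632
  k=4: 2.9
  k=5: 2.593839
  k=6: 2.36784
  k=7: 2.192194
  k=8: 2.05061
  k=9: 1.933333
  k=10: 1.834121
  k=11: 1.748766
  k=12: 1.674316
  k=13: 1.608631
Step 2: Partial sum = 5.8 + 4.101219 + 3.348632 + 2.9 + 2.593839 + 2.36784 + 2.192194 + 2.05061 + 1.933333 + 1.834121 + 1.748766 + 1.674316 + 1.608631
     = 34.1535
Step 3: The full series sum_(k>=1) 5.8*1/sqrt(k) diverges (p-series with p = 1/2 <= 1; a nonzero constant multiple of a divergent series diverges).
Step 4: The (first) Borel-Cantelli lemma requires a summable sequence of measures, so it does not apply here;
        from this bound alone no conclusion about a.e. convergence can be drawn (convergence in measure still
        gives an a.e.-convergent subsequence, but not a.e. convergence of the whole sequence).
Conclusion: series diverges; Borel-Cantelli is inconclusive about a.e. convergence of f_k.


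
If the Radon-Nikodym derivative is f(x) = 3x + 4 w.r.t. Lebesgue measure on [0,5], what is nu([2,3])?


nu(A) = integral_A (dnu/dmu) dmu = integral_2^3 (3x + 4) dx
Step 1: Antiderivative F(x) = (3/2)x^2 + 4x
Step 2: F(3) = (3/2)*3^2 + 4*3 = 13.5 + 12 = 25.5
Step 3: F(2) = (3/2)*2^2 + 4*2 = 6 + 8 = 14
Step 4: nu([2,3]) = F(3) - F(2) = 25.5 - 14 = 11.5


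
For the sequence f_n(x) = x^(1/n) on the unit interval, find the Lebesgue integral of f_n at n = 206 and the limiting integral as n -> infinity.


At n = 206: f_206(x) = x^(1/206).
Step 1: integral(x^(1/206), 0, 1) = [x^(1/206+1) / (1/206+1)] from 0 to 1
     = 1 / (1/206 + 1) = 1 / ((206+1)/206) = 206/(206+1)
     = 206/207 = 0.995169
Step 2: As n -> infinity, f_n(x) = x^(1/n) -> 1 for x in (0,1], and f_n is increasing in n.
By MCT, lim_n integral(f_n) = integral(lim_n f_n) = integral(1, 0, 1) = 1.
Step 3: Verify convergence: 206/207 = 0.995169 -> 1


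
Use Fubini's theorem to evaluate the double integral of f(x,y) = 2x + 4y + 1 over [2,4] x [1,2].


By Fubini, integrate in x first, then y.
Step 1: Fix y, integrate over x in [2,4]:
  integral(2x + 4y + 1, x=2..4)
  = 2*(4^2 - 2^2)/2 + (4y + 1)*(4 - 2)
  = 12 + (4y + 1)*2
  = 12 + 8y + 2
  = 14 + 8y
Step 2: Integrate over y in [1,2]:
  integral(14 + 8y, y=1..2)
  = 14*1 + 8*(2^2 - 1^2)/2
  = 14 + 12
  = 26


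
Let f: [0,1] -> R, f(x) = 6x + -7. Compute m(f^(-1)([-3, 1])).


f^(-1)([-3, 1]) = {x : -3 <= 6x + -7 <= 1}
Solving: (-3 - -7)/6 <= x <= (1 - -7)/6
= [0.666667, 1.333333]
Intersecting with [0,1]: [0.666667, 1]
Measure = 1 - 0.666667 = 0.333333


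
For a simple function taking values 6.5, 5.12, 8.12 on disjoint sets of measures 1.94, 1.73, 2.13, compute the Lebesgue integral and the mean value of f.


Step 1: Integral = sum(value_i * measure_i)
= 6.5*1.94 + 5.12*1.73 + 8.12*2.13
= 12.61 + 8.8576 + 17.2956
= 38.7632
Step 2: Total measure of domain = 1.94 + 1.73 + 2.13 = 5.8
Step 3: Average value = 38.7632 / 5.8 = 6.68331


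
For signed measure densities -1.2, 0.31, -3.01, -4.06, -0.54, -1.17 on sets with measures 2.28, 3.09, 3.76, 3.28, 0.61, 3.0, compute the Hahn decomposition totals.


Step 1: Compute signed measure on each set:
  Set 1: -1.2 * 2.28 = -2.736
  Set 2: 0.31 * 3.09 = 0.9579
  Set 3: -3.01 * 3.76 = -11.3176
  Set 4: -4.06 * 3.28 = -13.3168
  Set 5: -0.54 * 0.61 = -0.3294
  Set 6: -1.17 * 3.0 = -3.51
Step 2: Total signed measure = (-2.736) + (0.9579) + (-11.3176) + (-13.3168) + (-0.3294) + (-3.51)
     = -30.2519
Step 3: Positive part mu+(X) = sum of positive contributions = 0.9579
Step 4: Negative part mu-(X) = |sum of negative contributions| = 31.2098


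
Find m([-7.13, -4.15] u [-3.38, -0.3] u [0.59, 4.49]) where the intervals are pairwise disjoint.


For pairwise disjoint intervals, m(union) = sum of lengths.
= (-4.15 - -7.13) + (-0.3 - -3.38) + (4.49 - 0.59)
= 2.98 + 3.08 + 3.9
= 9.96


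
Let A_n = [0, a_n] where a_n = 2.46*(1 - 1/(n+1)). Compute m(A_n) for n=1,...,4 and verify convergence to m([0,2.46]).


By continuity of measure from below: if A_n increases to A, then m(A_n) -> m(A).
Here A = [0, 2.46], so m(A) = 2.46
Step 1: a_1 = 2.46*(1 - 1/2) = 1.23, m(A_1) = 1.23
Step 2: a_2 = 2.46*(1 - 1/3) = 1.64, m(A_2) = 1.64
Step 3: a_3 = 2.46*(1 - 1/4) = 1.845, m(A_3) = 1.845
Step 4: a_4 = 2.46*(1 - 1/5) = 1.968, m(A_4) = 1.968
Limit: m(A_n) -> m([0,2.46]) = 2.46


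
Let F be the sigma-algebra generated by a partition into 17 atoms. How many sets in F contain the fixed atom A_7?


Each element of F is a union of some subset S of the 17 atoms.
The element contains A_7 iff A_7 is in S.
So we count subsets S of {A_1,...,A_17} with A_7 in S: choose freely among the other 16 atoms.
Count = 2^(17-1) = 2^16 = 65536.


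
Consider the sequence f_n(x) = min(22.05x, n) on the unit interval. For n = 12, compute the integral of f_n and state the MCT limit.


f(x) = 22.05x on [0,1]; f_n(x) = min(22.05x, n). At n = 12:
Step 1: f(x) reaches 12 at x = 12/22.05 = 0.544218
Step 2: integral(f_12) = integral(22.05x, 0, 0.544218) + integral(12, 0.544218, 1)
       = 22.05*0.544218^2/2 + 12*(1 - 0.544218)
       = 3.265306 + 5.469388
       = 8.734694
Step 3: As n -> infinity, f_n increases to f, so by MCT integral(f_n) -> integral(f) = 22.05/2 = 11.025.
Convergence: integral(f_12) = 8.734694 -> 11.025 as n -> infinity


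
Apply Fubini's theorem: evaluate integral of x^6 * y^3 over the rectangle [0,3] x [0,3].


By Fubini's theorem, the double integral factors as a product of single integrals:
Step 1: integral_0^3 x^6 dx = [x^7/7] from 0 to 3
     = 3^7/7 = 312.428571
Step 2: integral_0^3 y^3 dy = [y^4/4] from 0 to 3
     = 3^4/4 = 20.25
Step 3: Double integral = 312.428571 * 20.25 = 6326.678571


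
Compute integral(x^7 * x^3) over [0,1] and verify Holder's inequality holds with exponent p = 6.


Step 1: Exact integral of f*g = integral(x^10, 0, 1) = 1/11
     = 0.090909
Step 2: Holder bound with p=6, q=1.2:
  ||f||_p = (integral x^42 dx)^(1/6) = (1/43)^(1/6) = 0.534263
  ||g||_q = (integral x^3.6 dx)^(1/1.2) = (1/4.6)^(1/1.2) = 0.280351
Step 3: Holder bound = ||f||_p * ||g||_q = 0.534263 * 0.280351 = 0.149781
Verification: 0.090909 <= 0.149781 (Holder holds)


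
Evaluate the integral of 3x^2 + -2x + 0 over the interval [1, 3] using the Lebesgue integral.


The Lebesgue integral of a Riemann-integrable function agrees with the Riemann integral.
Antiderivative F(x) = (3/3)x^3 + (-2/2)x^2 + 0x
F(3) = (3/3)*3^3 + (-2/2)*3^2 + 0*3
     = (3/3)*27 + (-2/2)*9 + 0*3
     = 27 + -9 + 0
     = 18
F(1) = 0.0
Integral = F(3) - F(1) = 18 - 0.0 = 18


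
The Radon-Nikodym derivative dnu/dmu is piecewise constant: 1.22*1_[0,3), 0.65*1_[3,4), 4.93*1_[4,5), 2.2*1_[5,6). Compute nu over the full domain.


Integrate each piece of the Radon-Nikodym derivative:
Step 1: integral_0^3 1.22 dx = 1.22*(3-0) = 1.22*3 = 3.66
Step 2: integral_3^4 0.65 dx = 0.65*(4-3) = 0.65*1 = 0.65
Step 3: integral_4^5 4.93 dx = 4.93*(5-4) = 4.93*1 = 4.93
Step 4: integral_5^6 2.2 dx = 2.2*(6-5) = 2.2*1 = 2.2
Total: 3.66 + 0.65 + 4.93 + 2.2 = 11.44


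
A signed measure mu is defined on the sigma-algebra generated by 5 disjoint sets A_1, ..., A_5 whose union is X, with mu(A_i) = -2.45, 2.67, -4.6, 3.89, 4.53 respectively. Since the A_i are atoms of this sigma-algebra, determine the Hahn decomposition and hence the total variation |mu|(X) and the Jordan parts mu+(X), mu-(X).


Step 1: Every measurable set is a union of atoms (the cells / points), so a Hahn decomposition is
  obtained by grouping atoms by sign: P = union of atoms with mu > 0, N = union of the remaining atoms.
  Atoms in P (indices): 2, 4, 5;  atoms in N (indices): 1, 3
  Positive values: 2.67, 3.89, 4.53
  Negative values: -2.45, -4.6
Step 2: mu+(X) = mu(P) = sum of positive atom values = 11.09
Step 3: mu-(X) = -mu(N) = sum of |negative atom values| = 7.05
Step 4: |mu|(X) = mu+(X) + mu-(X) = 11.09 + 7.05 = 18.14


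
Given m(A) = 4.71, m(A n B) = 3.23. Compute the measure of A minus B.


m(A \ B) = m(A) - m(A n B)
= 4.71 - 3.23
= 1.48


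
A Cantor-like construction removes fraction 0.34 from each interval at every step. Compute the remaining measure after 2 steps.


Step 1: At each step, fraction remaining = 1 - 0.34 = 0.66
Step 2: After 2 steps, measure = (0.66)^2
Step 3: Computing the power step by step:
  After step 1: 0.66
  After step 2: 0.4356
Result = 0.4356


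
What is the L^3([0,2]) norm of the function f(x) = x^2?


Step 1: ||f||_3 = (integral_0^2 |x^2|^3 dx)^(1/3)
     = (integral_0^2 x^6 dx)^(1/3)
Step 2: integral_0^2 x^6 dx = [x^7/(7)] from 0 to 2 = 2^7/7
     = 128/7 = 18.285714
Step 3: ||f||_3 = (18.285714)^(1/3) = 2.634535


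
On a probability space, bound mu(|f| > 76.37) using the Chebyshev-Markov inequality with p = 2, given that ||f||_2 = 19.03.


Chebyshev/Markov inequality: mu(|f| > eps) <= (||f||_p / eps)^p
Step 1: ||f||_2 / eps = 19.03 / 76.37 = 0.249182
Step 2: Raise to power p = 2:
  (0.249182)^2 = 0.062091
Step 3: Therefore mu(|f| > 76.37) <= 0.062091


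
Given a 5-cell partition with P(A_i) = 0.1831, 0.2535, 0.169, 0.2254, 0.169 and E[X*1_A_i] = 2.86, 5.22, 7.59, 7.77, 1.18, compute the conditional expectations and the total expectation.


For each cell A_i: E[X|A_i] = E[X*1_A_i] / P(A_i)
Step 1: E[X|A_1] = 2.86 / 0.1831 = 15.61988
Step 2: E[X|A_2] = 5.22 / 0.2535 = 20.591716
Step 3: E[X|A_3] = 7.59 / 0.169 = 44.911243
Step 4: E[X|A_4] = 7.77 / 0.2254 = 34.47205
Step 5: E[X|A_5] = 1.18 / 0.169 = 6.982249
Verification: E[X] = sum E[X*1_A_i] = 2.86 + 5.22 + 7.59 + 7.77 + 1.18 = 24.62


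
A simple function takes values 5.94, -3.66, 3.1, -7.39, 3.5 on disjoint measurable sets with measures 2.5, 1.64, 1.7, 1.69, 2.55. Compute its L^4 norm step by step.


Step 1: Compute |f_i|^4 for each value:
  |5.94|^4 = 1244.932429
  |-3.66|^4 = 179.442099
  |3.1|^4 = 92.3521
  |-7.39|^4 = 2982.481466
  |3.5|^4 = 150.0625
Step 2: Multiply by measures and sum:
  1244.932429 * 2.5 = 3112.331072
  179.442099 * 1.64 = 294.285043
  92.3521 * 1.7 = 156.99857
  2982.481466 * 1.69 = 5040.393678
  150.0625 * 2.55 = 382.659375
Sum = 3112.331072 + 294.285043 + 156.99857 + 5040.393678 + 382.659375 = 8986.667739
Step 3: Take the p-th root:
||f||_4 = (8986.667739)^(1/4) = 9.736428


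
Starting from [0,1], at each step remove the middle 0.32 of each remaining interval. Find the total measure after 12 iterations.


Step 1: At each step, fraction remaining = 1 - 0.32 = 0.68
Step 2: After 12 steps, measure = (0.68)^12
Result = 0.009775


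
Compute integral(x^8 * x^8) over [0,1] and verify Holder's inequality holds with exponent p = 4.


Step 1: Exact integral of f*g = integral(x^16, 0, 1) = 1/17
     = 0.058824
Step 2: Holder bound with p=4, q=1.333333:
  ||f||_p = (integral x^32 dx)^(1/4) = (1/33)^(1/4) = 0.417226
  ||g||_q = (integral x^10.666667 dx)^(1/1.333333) = (1/11.666667)^(1/1.333333) = 0.158413
Step 3: Holder bound = ||f||_p * ||g||_q = 0.417226 * 0.158413 = 0.066094
Verification: 0.058824 <= 0.066094 (Holder holds)


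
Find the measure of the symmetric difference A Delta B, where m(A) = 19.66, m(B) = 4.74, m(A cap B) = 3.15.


m(A Delta B) = m(A) + m(B) - 2*m(A n B)
= 19.66 + 4.74 - 2*3.15
= 19.66 + 4.74 - 6.3
= 18.1


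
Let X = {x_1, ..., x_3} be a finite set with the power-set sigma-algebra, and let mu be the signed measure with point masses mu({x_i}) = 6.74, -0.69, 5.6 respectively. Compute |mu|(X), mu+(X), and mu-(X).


Step 1: Every measurable set is a union of atoms (the cells / points), so a Hahn decomposition is
  obtained by grouping atoms by sign: P = union of atoms with mu > 0, N = union of the remaining atoms.
  Atoms in P (indices): 1, 3;  atoms in N (indices): 2
  Positive values: 6.74, 5.6
  Negative values: -0.69
Step 2: mu+(X) = mu(P) = sum of positive atom values = 12.34
Step 3: mu-(X) = -mu(N) = sum of |negative atom values| = 0.69
Step 4: |mu|(X) = mu+(X) + mu-(X) = 12.34 + 0.69 = 13.03


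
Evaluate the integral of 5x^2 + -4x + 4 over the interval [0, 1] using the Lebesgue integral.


The Lebesgue integral of a Riemann-integrable function agrees with the Riemann integral.
Antiderivative F(x) = (5/3)x^3 + (-4/2)x^2 + 4x
F(1) = (5/3)*1^3 + (-4/2)*1^2 + 4*1
     = (5/3)*1 + (-4/2)*1 + 4*1
     = 1.666667 + -2 + 4
     = 3.666667
F(0) = 0.0
Integral = F(1) - F(0) = 3.666667 - 0.0 = 3.666667


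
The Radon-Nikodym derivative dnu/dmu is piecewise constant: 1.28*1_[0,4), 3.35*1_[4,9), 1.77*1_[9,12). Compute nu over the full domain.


Integrate each piece of the Radon-Nikodym derivative:
Step 1: integral_0^4 1.28 dx = 1.28*(4-0) = 1.28*4 = 5.12
Step 2: integral_4^9 3.35 dx = 3.35*(9-4) = 3.35*5 = 16.75
Step 3: integral_9^12 1.77 dx = 1.77*(12-9) = 1.77*3 = 5.31
Total: 5.12 + 16.75 + 5.31 = 27.18


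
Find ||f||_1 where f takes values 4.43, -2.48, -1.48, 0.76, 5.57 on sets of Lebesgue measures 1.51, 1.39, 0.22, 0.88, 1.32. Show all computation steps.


Step 1: Compute |f_i|^1 for each value:
  |4.43|^1 = 4.43
  |-2.48|^1 = 2.48
  |-1.48|^1 = 1.48
  |0.76|^1 = 0.76
  |5.57|^1 = 5.57
Step 2: Multiply by measures and sum:
  4.43 * 1.51 = 6.6893
  2.48 * 1.39 = 3.4472
  1.48 * 0.22 = 0.3256
  0.76 * 0.88 = 0.6688
  5.57 * 1.32 = 7.3524
Sum = 6.6893 + 3.4472 + 0.3256 + 0.6688 + 7.3524 = 18.4833
Step 3: Take the p-th root:
||f||_1 = (18.4833)^(1/1) = 18.4833


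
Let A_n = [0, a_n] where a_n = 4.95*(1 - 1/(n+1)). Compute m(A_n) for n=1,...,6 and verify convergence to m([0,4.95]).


By continuity of measure from below: if A_n increases to A, then m(A_n) -> m(A).
Here A = [0, 4.95], so m(A) = 4.95
Step 1: a_1 = 4.95*(1 - 1/2) = 2.475, m(A_1) = 2.475
Step 2: a_2 = 4.95*(1 - 1/3) = 3.3, m(A_2) = 3.3
Step 3: a_3 = 4.95*(1 - 1/4) = 3.7125, m(A_3) = 3.7125
Step 4: a_4 = 4.95*(1 - 1/5) = 3.96, m(A_4) = 3.96
Step 5: a_5 = 4.95*(1 - 1/6) = 4.125, m(A_5) = 4.125
Step 6: a_6 = 4.95*(1 - 1/7) = 4.2429, m(A_6) = 4.2429
Limit: m(A_n) -> m([0,4.95]) = 4.95


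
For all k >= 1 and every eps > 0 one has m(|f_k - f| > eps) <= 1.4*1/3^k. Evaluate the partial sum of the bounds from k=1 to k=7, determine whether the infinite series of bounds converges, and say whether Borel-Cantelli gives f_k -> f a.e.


Step 1: List the terms 1.4*1/3^k for k = 1 to 7:
  k=1: 0.466667
  k=2: 0.155556
  k=3: 0.051852
  k=4: 0.017284
  k=5: 0.005761
  k=6: 0.00192
  k=7: 6.401463e-04
Step 2: Partial sum = 0.466667 + 0.155556 + 0.051852 + 0.017284 + 0.005761 + 0.00192 + 6.401463e-04
     = 0.69968
Step 3: The full series sum_(k>=1) 1.4*1/3^k converges (geometric series with ratio 1/3 < 1; a constant multiple of a convergent series converges).
Step 4: Fix eps > 0. Since sum_k m(|f_k - f| > eps) < infinity, the Borel-Cantelli lemma gives
        m(limsup_k {|f_k - f| > eps}) = 0, i.e. for a.e. x, |f_k(x) - f(x)| <= eps for all large k.
        Applying this with eps = 1/j for j = 1, 2, ... and intersecting the countably many full-measure sets,
        for a.e. x we get limsup_k |f_k(x) - f(x)| <= 1/j for every j, hence f_k -> f almost everywhere.
Conclusion: series converges; Borel-Cantelli yields f_k -> f a.e.


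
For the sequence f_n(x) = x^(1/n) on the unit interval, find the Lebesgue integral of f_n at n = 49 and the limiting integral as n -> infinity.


At n = 49: f_49(x) = x^(1/49).
Step 1: integral(x^(1/49), 0, 1) = [x^(1/49+1) / (1/49+1)] from 0 to 1
     = 1 / (1/49 + 1) = 1 / ((49+1)/49) = 49/(49+1)
     = 49/50 = 0.98
Step 2: As n -> infinity, f_n(x) = x^(1/n) -> 1 for x in (0,1], and f_n is increasing in n.
By MCT, lim_n integral(f_n) = integral(lim_n f_n) = integral(1, 0, 1) = 1.
Step 3: Verify convergence: 49/50 = 0.98 -> 1


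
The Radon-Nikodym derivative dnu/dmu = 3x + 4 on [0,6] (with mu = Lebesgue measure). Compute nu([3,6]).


nu(A) = integral_A (dnu/dmu) dmu = integral_3^6 (3x + 4) dx
Step 1: Antiderivative F(x) = (3/2)x^2 + 4x
Step 2: F(6) = (3/2)*6^2 + 4*6 = 54 + 24 = 78
Step 3: F(3) = (3/2)*3^2 + 4*3 = 13.5 + 12 = 25.5
Step 4: nu([3,6]) = F(6) - F(3) = 78 - 25.5 = 52.5


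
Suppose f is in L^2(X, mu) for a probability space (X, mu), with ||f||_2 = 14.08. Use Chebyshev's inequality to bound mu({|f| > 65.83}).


Chebyshev/Markov inequality: mu(|f| > eps) <= (||f||_p / eps)^p
Step 1: ||f||_2 / eps = 14.08 / 65.83 = 0.213884
Step 2: Raise to power p = 2:
  (0.213884)^2 = 0.045746
Step 3: Therefore mu(|f| > 65.83) <= 0.045746


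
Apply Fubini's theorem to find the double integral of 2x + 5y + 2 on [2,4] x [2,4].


By Fubini, integrate in x first, then y.
Step 1: Fix y, integrate over x in [2,4]:
  integral(2x + 5y + 2, x=2..4)
  = 2*(4^2 - 2^2)/2 + (5y + 2)*(4 - 2)
  = 12 + (5y + 2)*2
  = 12 + 10y + 4
  = 16 + 10y
Step 2: Integrate over y in [2,4]:
  integral(16 + 10y, y=2..4)
  = 16*2 + 10*(4^2 - 2^2)/2
  = 32 + 60
  = 92


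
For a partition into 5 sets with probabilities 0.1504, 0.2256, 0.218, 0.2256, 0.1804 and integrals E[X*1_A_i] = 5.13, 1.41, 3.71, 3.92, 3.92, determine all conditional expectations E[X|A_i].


For each cell A_i: E[X|A_i] = E[X*1_A_i] / P(A_i)
Step 1: E[X|A_1] = 5.13 / 0.1504 = 34.109043
Step 2: E[X|A_2] = 1.41 / 0.2256 = 6.25
Step 3: E[X|A_3] = 3.71 / 0.218 = 17.018349
Step 4: E[X|A_4] = 3.92 / 0.2256 = 17.375887
Step 5: E[X|A_5] = 3.92 / 0.1804 = 21.72949
Verification: E[X] = sum E[X*1_A_i] = 5.13 + 1.41 + 3.71 + 3.92 + 3.92 = 18.09


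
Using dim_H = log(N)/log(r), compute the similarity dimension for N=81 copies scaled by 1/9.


For a self-similar set with N copies scaled by 1/r:
dim_H = log(N)/log(r) = log(81)/log(9)
= 4.394449/2.197225
= 2


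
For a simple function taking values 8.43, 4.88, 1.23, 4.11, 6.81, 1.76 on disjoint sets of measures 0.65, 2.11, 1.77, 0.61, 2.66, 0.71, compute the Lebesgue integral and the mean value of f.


Step 1: Integral = sum(value_i * measure_i)
= 8.43*0.65 + 4.88*2.11 + 1.23*1.77 + 4.11*0.61 + 6.81*2.66 + 1.76*0.71
= 5.4795 + 10.2968 + 2.1771 + 2.5071 + 18.1146 + 1.2496
= 39.8247
Step 2: Total measure of domain = 0.65 + 2.11 + 1.77 + 0.61 + 2.66 + 0.71 = 8.51
Step 3: Average value = 39.8247 / 8.51 = 4.679753


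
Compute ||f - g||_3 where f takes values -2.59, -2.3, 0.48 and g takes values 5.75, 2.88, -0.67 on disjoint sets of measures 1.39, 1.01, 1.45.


Step 1: Compute differences f_i - g_i:
  -2.59 - 5.75 = -8.34
  -2.3 - 2.88 = -5.18
  0.48 - -0.67 = 1.15
Step 2: Compute |diff|^3 * measure for each set:
  |-8.34|^3 * 1.39 = 580.093704 * 1.39 = 806.330249
  |-5.18|^3 * 1.01 = 138.991832 * 1.01 = 140.38175
  |1.15|^3 * 1.45 = 1.520875 * 1.45 = 2.205269
Step 3: Sum = 948.917268
Step 4: ||f-g||_3 = (948.917268)^(1/3) = 9.82674


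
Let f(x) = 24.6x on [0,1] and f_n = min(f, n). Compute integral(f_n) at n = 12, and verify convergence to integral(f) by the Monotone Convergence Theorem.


f(x) = 24.6x on [0,1]; f_n(x) = min(24.6x, n). At n = 12:
Step 1: f(x) reaches 12 at x = 12/24.6 = 0.487805
Step 2: integral(f_12) = integral(24.6x, 0, 0.487805) + integral(12, 0.487805, 1)
       = 24.6*0.487805^2/2 + 12*(1 - 0.487805)
       = 2.926829 + 6.146341
       = 9.073171
Step 3: As n -> infinity, f_n increases to f, so by MCT integral(f_n) -> integral(f) = 24.6/2 = 12.3.
Convergence: integral(f_12) = 9.073171 -> 12.3 as n -> infinity


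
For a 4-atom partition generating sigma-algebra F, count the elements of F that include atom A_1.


Each element of F is a union of some subset S of the 4 atoms.
The element contains A_1 iff A_1 is in S.
So we count subsets S of {A_1,...,A_4} with A_1 in S: choose freely among the other 3 atoms.
Count = 2^(4-1) = 2^3 = 8.


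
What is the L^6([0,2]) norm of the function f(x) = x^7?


Step 1: ||f||_6 = (integral_0^2 |x^7|^6 dx)^(1/6)
     = (integral_0^2 x^42 dx)^(1/6)
Step 2: integral_0^2 x^42 dx = [x^43/(43)] from 0 to 2 = 2^43/43
     = 8796093022208/43 = 2.045603e+11
Step 3: ||f||_6 = (2.045603e+11)^(1/6) = 76.760341


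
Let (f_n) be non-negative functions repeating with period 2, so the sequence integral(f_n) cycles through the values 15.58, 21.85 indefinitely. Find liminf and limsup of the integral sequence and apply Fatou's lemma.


The sequence (integral(f_n)) is periodic with period 2, repeating the values 15.58, 21.85 indefinitely.
Step 1: For a periodic sequence, every tail (a_m, a_(m+1), ...) contains all 2 period values infinitely often.
Step 2: Hence inf of every tail = min of the period values = min(15.58, 21.85) = 15.58.
        liminf_n integral(f_n) = sup over m of (inf of tail from m) = 15.58.
Step 3: Similarly sup of every tail = max of the period values = 21.85.
        limsup_n integral(f_n) = 21.85.
Step 4: Fatou's lemma: integral(liminf_n f_n) <= liminf_n integral(f_n) = 15.58.
        So the integral of the pointwise liminf is at most 15.58.


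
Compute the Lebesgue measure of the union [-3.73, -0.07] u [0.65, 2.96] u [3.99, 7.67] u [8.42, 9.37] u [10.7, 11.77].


For pairwise disjoint intervals, m(union) = sum of lengths.
= (-0.07 - -3.73) + (2.96 - 0.65) + (7.67 - 3.99) + (9.37 - 8.42) + (11.77 - 10.7)
= 3.66 + 2.31 + 3.68 + 0.95 + 1.07
= 11.67


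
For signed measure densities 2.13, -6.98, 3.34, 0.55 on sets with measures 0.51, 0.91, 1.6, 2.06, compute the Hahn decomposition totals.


Step 1: Compute signed measure on each set:
  Set 1: 2.13 * 0.51 = 1.0863
  Set 2: -6.98 * 0.91 = -6.3518
  Set 3: 3.34 * 1.6 = 5.344
  Set 4: 0.55 * 2.06 = 1.133
Step 2: Total signed measure = (1.0863) + (-6.3518) + (5.344) + (1.133)
     = 1.2115
Step 3: Positive part mu+(X) = sum of positive contributions = 7.5633
Step 4: Negative part mu-(X) = |sum of negative contributions| = 6.3518


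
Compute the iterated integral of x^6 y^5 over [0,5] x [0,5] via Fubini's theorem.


By Fubini's theorem, the double integral factors as a product of single integrals:
Step 1: integral_0^5 x^6 dx = [x^7/7] from 0 to 5
     = 5^7/7 = 11160.714286
Step 2: integral_0^5 y^5 dy = [y^6/6] from 0 to 5
     = 5^6/6 = 2604.166667
Step 3: Double integral = 11160.714286 * 2604.166667 = 2.906436e+07


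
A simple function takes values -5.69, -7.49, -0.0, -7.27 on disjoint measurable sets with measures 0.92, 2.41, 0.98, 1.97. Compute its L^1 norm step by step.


Step 1: Compute |f_i|^1 for each value:
  |-5.69|^1 = 5.69
  |-7.49|^1 = 7.49
  |-0.0|^1 = 0.0
  |-7.27|^1 = 7.27
Step 2: Multiply by measures and sum:
  5.69 * 0.92 = 5.2348
  7.49 * 2.41 = 18.0509
  0.0 * 0.98 = 0.0
  7.27 * 1.97 = 14.3219
Sum = 5.2348 + 18.0509 + 0.0 + 14.3219 = 37.6076
Step 3: Take the p-th root:
||f||_1 = (37.6076)^(1/1) = 37.6076


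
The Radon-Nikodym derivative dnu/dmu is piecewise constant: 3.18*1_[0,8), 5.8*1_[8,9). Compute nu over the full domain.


Integrate each piece of the Radon-Nikodym derivative:
Step 1: integral_0^8 3.18 dx = 3.18*(8-0) = 3.18*8 = 25.44
Step 2: integral_8^9 5.8 dx = 5.8*(9-8) = 5.8*1 = 5.8
Total: 25.44 + 5.8 = 31.24


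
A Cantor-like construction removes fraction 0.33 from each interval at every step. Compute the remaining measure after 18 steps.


Step 1: At each step, fraction remaining = 1 - 0.33 = 0.67
Step 2: After 18 steps, measure = (0.67)^18
Result = 7.401955e-04


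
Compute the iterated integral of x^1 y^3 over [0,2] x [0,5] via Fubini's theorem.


By Fubini's theorem, the double integral factors as a product of single integrals:
Step 1: integral_0^2 x^1 dx = [x^2/2] from 0 to 2
     = 2^2/2 = 2
Step 2: integral_0^5 y^3 dy = [y^4/4] from 0 to 5
     = 5^4/4 = 156.25
Step 3: Double integral = 2 * 156.25 = 312.5


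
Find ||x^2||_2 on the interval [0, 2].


Step 1: ||f||_2 = (integral_0^2 |x^2|^2 dx)^(1/2)
     = (integral_0^2 x^4 dx)^(1/2)
Step 2: integral_0^2 x^4 dx = [x^5/(5)] from 0 to 2 = 2^5/5
     = 32/5 = 6.4
Step 3: ||f||_2 = (6.4)^(1/2) = 2.529822


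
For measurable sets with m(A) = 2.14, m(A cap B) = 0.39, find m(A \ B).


m(A \ B) = m(A) - m(A n B)
= 2.14 - 0.39
= 1.75


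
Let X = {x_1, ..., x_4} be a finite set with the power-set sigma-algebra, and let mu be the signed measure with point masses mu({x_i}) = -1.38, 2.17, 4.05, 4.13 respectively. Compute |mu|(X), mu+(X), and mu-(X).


Step 1: Every measurable set is a union of atoms (the cells / points), so a Hahn decomposition is
  obtained by grouping atoms by sign: P = union of atoms with mu > 0, N = union of the remaining atoms.
  Atoms in P (indices): 2, 3, 4;  atoms in N (indices): 1
  Positive values: 2.17, 4.05, 4.13
  Negative values: -1.38
Step 2: mu+(X) = mu(P) = sum of positive atom values = 10.35
Step 3: mu-(X) = -mu(N) = sum of |negative atom values| = 1.38
Step 4: |mu|(X) = mu+(X) + mu-(X) = 10.35 + 1.38 = 11.73


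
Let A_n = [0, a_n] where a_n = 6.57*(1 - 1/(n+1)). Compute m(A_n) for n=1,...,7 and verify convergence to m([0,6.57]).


By continuity of measure from below: if A_n increases to A, then m(A_n) -> m(A).
Here A = [0, 6.57], so m(A) = 6.57
Step 1: a_1 = 6.57*(1 - 1/2) = 3.285, m(A_1) = 3.285
Step 2: a_2 = 6.57*(1 - 1/3) = 4.38, m(A_2) = 4.38
Step 3: a_3 = 6.57*(1 - 1/4) = 4.9275, m(A_3) = 4.9275
Step 4: a_4 = 6.57*(1 - 1/5) = 5.256, m(A_4) = 5.256
Step 5: a_5 = 6.57*(1 - 1/6) = 5.475, m(A_5) = 5.475
Step 6: a_6 = 6.57*(1 - 1/7) = 5.6314, m(A_6) = 5.6314
Step 7: a_7 = 6.57*(1 - 1/8) = 5.7488, m(A_7) = 5.7488
Limit: m(A_n) -> m([0,6.57]) = 6.57


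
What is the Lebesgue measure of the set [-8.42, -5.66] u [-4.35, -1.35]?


For pairwise disjoint intervals, m(union) = sum of lengths.
= (-5.66 - -8.42) + (-1.35 - -4.35)
= 2.76 + 3
= 5.76


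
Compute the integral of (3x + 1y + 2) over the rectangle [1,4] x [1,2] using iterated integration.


By Fubini, integrate in x first, then y.
Step 1: Fix y, integrate over x in [1,4]:
  integral(3x + 1y + 2, x=1..4)
  = 3*(4^2 - 1^2)/2 + (1y + 2)*(4 - 1)
  = 22.5 + (1y + 2)*3
  = 22.5 + 3y + 6
  = 28.5 + 3y
Step 2: Integrate over y in [1,2]:
  integral(28.5 + 3y, y=1..2)
  = 28.5*1 + 3*(2^2 - 1^2)/2
  = 28.5 + 4.5
  = 33


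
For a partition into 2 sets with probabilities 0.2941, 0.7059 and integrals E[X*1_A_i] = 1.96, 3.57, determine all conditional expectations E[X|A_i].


For each cell A_i: E[X|A_i] = E[X*1_A_i] / P(A_i)
Step 1: E[X|A_1] = 1.96 / 0.2941 = 6.6644
Step 2: E[X|A_2] = 3.57 / 0.7059 = 5.057374
Verification: E[X] = sum E[X*1_A_i] = 1.96 + 3.57 = 5.53


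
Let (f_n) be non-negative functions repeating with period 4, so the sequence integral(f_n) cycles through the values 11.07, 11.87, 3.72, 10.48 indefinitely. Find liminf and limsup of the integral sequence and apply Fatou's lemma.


The sequence (integral(f_n)) is periodic with period 4, repeating the values 11.07, 11.87, 3.72, 10.48 indefinitely.
Step 1: For a periodic sequence, every tail (a_m, a_(m+1), ...) contains all 4 period values infinitely often.
Step 2: Hence inf of every tail = min of the period values = min(11.07, 11.87, 3.72, 10.48) = 3.72.
        liminf_n integral(f_n) = sup over m of (inf of tail from m) = 3.72.
Step 3: Similarly sup of every tail = max of the period values = 11.87.
        limsup_n integral(f_n) = 11.87.
Step 4: Fatou's lemma: integral(liminf_n f_n) <= liminf_n integral(f_n) = 3.72.
        So the integral of the pointwise liminf is at most 3.72.


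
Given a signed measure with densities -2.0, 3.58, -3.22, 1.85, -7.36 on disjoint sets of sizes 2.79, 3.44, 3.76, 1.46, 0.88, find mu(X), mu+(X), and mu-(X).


Step 1: Compute signed measure on each set:
  Set 1: -2.0 * 2.79 = -5.58
  Set 2: 3.58 * 3.44 = 12.3152
  Set 3: -3.22 * 3.76 = -12.1072
  Set 4: 1.85 * 1.46 = 2.701
  Set 5: -7.36 * 0.88 = -6.4768
Step 2: Total signed measure = (-5.58) + (12.3152) + (-12.1072) + (2.701) + (-6.4768)
     = -9.1478
Step 3: Positive part mu+(X) = sum of positive contributions = 15.0162
Step 4: Negative part mu-(X) = |sum of negative contributions| = 24.164


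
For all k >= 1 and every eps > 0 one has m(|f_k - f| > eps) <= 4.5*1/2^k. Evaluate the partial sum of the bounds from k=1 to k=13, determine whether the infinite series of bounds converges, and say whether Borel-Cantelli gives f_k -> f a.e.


Step 1: List the terms 4.5*1/2^k for k = 1 to 13:
  k=1: 2.25
  k=2: 1.125
  k=3: 0.5625
  k=4: 0.28125
  k=5: 0.140625
  k=6: 0.070312
  k=7: 0.035156
  k=8: 0.017578
  k=9: 0.008789
  k=10: 0.004395
  k=11: 0.002197
  k=12: 0.001099
  k=13: 5.493164e-04
Step 2: Partial sum = 2.25 + 1.125 + 0.5625 + 0.28125 + 0.140625 + 0.070312 + 0.035156 + 0.017578 + 0.008789 + 0.004395 + 0.002197 + 0.001099 + 5.493164e-04
     = 4.499451
Step 3: The full series sum_(k>=1) 4.5*1/2^k converges (geometric series with ratio 1/2 < 1; a constant multiple of a convergent series converges).
Step 4: Fix eps > 0. Since sum_k m(|f_k - f| > eps) < infinity, the Borel-Cantelli lemma gives
        m(limsup_k {|f_k - f| > eps}) = 0, i.e. for a.e. x, |f_k(x) - f(x)| <= eps for all large k.
        Applying this with eps = 1/j for j = 1, 2, ... and intersecting the countably many full-measure sets,
        for a.e. x we get limsup_k |f_k(x) - f(x)| <= 1/j for every j, hence f_k -> f almost everywhere.
Conclusion: series converges; Borel-Cantelli yields f_k -> f a.e.


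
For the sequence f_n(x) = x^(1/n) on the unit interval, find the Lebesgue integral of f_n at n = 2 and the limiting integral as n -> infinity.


At n = 2: f_2(x) = x^(1/2).
Step 1: integral(x^(1/2), 0, 1) = [x^(1/2+1) / (1/2+1)] from 0 to 1
     = 1 / (1/2 + 1) = 1 / ((2+1)/2) = 2/(2+1)
     = 2/3 = 0.666667
Step 2: As n -> infinity, f_n(x) = x^(1/n) -> 1 for x in (0,1], and f_n is increasing in n.
By MCT, lim_n integral(f_n) = integral(lim_n f_n) = integral(1, 0, 1) = 1.
Step 3: Verify convergence: 2/3 = 0.666667 -> 1


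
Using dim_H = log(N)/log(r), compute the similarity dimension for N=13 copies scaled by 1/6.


For a self-similar set with N copies scaled by 1/r:
dim_H = log(N)/log(r) = log(13)/log(6)
= 2.564949/1.791759
= 1.431525


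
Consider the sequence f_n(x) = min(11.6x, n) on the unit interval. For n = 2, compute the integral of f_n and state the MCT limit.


f(x) = 11.6x on [0,1]; f_n(x) = min(11.6x, n). At n = 2:
Step 1: f(x) reaches 2 at x = 2/11.6 = 0.172414
Step 2: integral(f_2) = integral(11.6x, 0, 0.172414) + integral(2, 0.172414, 1)
       = 11.6*0.172414^2/2 + 2*(1 - 0.172414)
       = 0.172414 + 1.655172
       = 1.827586
Step 3: As n -> infinity, f_n increases to f, so by MCT integral(f_n) -> integral(f) = 11.6/2 = 5.8.
Convergence: integral(f_2) = 1.827586 -> 5.8 as n -> infinity


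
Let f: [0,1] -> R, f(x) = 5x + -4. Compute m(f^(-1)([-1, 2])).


f^(-1)([-1, 2]) = {x : -1 <= 5x + -4 <= 2}
Solving: (-1 - -4)/5 <= x <= (2 - -4)/5
= [0.6, 1.2]
Intersecting with [0,1]: [0.6, 1]
Measure = 1 - 0.6 = 0.4


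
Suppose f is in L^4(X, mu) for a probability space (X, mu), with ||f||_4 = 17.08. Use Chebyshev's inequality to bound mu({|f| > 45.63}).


Chebyshev/Markov inequality: mu(|f| > eps) <= (||f||_p / eps)^p
Step 1: ||f||_4 / eps = 17.08 / 45.63 = 0.374315
Step 2: Raise to power p = 4:
  (0.374315)^4 = 0.019631
Step 3: Therefore mu(|f| > 45.63) <= 0.019631
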